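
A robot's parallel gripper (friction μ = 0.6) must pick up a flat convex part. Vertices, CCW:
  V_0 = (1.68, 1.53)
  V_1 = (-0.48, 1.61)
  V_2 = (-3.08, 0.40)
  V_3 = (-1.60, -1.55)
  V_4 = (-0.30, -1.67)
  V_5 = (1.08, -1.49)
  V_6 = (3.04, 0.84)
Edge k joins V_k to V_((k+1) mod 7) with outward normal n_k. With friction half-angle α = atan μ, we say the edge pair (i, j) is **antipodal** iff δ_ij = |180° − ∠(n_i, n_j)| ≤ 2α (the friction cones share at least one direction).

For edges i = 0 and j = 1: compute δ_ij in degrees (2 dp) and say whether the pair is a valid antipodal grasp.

α = atan 0.6 = 30.96°;  2α = 61.93°
edge 0: e_0 = (-2.16, +0.08);  n_0 = (+0.0370, +0.9993)
edge 1: e_1 = (-2.60, -1.21);  n_1 = (-0.4219, +0.9066)
∠(n_0, n_1) = 27.08°
δ = |180° − 27.08°| = 152.92°
152.92° > 2α = 61.93°  →  invalid

δ = 152.92°, invalid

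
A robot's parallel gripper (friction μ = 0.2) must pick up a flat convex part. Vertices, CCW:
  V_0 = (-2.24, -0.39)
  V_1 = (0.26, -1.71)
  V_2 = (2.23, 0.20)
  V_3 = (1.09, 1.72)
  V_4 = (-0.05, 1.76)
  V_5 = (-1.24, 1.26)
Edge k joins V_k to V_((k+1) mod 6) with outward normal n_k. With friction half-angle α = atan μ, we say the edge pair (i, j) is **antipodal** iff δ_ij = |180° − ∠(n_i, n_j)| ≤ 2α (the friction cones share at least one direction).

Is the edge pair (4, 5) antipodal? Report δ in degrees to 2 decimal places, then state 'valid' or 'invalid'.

α = atan 0.2 = 11.31°;  2α = 22.62°
edge 4: e_4 = (-1.19, -0.50);  n_4 = (-0.3874, +0.9219)
edge 5: e_5 = (-1.00, -1.65);  n_5 = (-0.8552, +0.5183)
∠(n_4, n_5) = 35.99°
δ = |180° − 35.99°| = 144.01°
144.01° > 2α = 22.62°  →  invalid

δ = 144.01°, invalid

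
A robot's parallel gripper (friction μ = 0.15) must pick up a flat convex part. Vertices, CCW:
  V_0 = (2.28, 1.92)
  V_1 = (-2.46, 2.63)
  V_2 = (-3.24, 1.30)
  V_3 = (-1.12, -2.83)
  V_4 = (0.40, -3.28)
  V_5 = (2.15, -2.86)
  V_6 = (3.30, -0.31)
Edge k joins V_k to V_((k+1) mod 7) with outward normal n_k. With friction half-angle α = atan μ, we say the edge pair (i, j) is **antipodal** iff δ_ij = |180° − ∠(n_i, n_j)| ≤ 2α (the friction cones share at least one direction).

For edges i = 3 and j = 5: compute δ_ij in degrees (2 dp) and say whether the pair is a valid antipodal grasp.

δ = 97.78°, invalid

α = atan 0.15 = 8.53°;  2α = 17.06°
edge 3: e_3 = (+1.52, -0.45);  n_3 = (-0.2839, -0.9589)
edge 5: e_5 = (+1.15, +2.55);  n_5 = (+0.9116, -0.4111)
∠(n_3, n_5) = 82.22°
δ = |180° − 82.22°| = 97.78°
97.78° > 2α = 17.06°  →  invalid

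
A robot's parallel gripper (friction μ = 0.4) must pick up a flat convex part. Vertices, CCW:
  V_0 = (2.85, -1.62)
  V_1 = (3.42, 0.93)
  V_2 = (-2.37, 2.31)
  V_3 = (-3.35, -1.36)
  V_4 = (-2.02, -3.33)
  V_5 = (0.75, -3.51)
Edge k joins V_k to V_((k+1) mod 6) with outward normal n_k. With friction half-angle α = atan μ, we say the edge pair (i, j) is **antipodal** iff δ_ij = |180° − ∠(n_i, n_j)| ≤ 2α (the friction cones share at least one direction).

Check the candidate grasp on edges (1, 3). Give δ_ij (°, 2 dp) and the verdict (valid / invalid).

δ = 42.57°, valid

α = atan 0.4 = 21.80°;  2α = 43.60°
edge 1: e_1 = (-5.79, +1.38);  n_1 = (+0.2318, +0.9728)
edge 3: e_3 = (+1.33, -1.97);  n_3 = (-0.8288, -0.5595)
∠(n_1, n_3) = 137.43°
δ = |180° − 137.43°| = 42.57°
42.57° ≤ 2α = 43.60°  →  valid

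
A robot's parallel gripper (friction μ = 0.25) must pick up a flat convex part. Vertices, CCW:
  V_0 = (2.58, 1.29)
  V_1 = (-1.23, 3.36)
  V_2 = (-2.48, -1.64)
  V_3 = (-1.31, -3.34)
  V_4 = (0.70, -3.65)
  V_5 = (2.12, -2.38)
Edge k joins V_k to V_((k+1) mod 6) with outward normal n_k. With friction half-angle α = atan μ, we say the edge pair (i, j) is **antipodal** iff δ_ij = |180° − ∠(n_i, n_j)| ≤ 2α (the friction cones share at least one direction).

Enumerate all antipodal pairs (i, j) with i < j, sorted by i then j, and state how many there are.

count = 3; pairs: (0,2), (0,3), (1,5)

α = atan 0.25 = 14.04°;  2α = 28.07°
n_0 = (+0.4774, +0.8787)
n_1 = (-0.9701, +0.2425)
n_2 = (-0.8238, -0.5669)
n_3 = (-0.1524, -0.9883)
n_4 = (+0.6666, -0.7454)
n_5 = (+0.9922, -0.1244)
  (0,1): δ = 75.52°  ·
  (0,2): δ = 26.95°  ✓
  (0,3): δ = 19.75°  ✓
  (0,4): δ = 70.32°  ·
  (0,5): δ = 111.37°  ·
  (1,2): δ = 131.43°  ·
  (1,3): δ = 84.73°  ·
  (1,4): δ = 34.16°  ·
  (1,5): δ = 6.89°  ✓
  (2,3): δ = 133.30°  ·
  (2,4): δ = 82.73°  ·
  (2,5): δ = 41.68°  ·
  (3,4): δ = 129.42°  ·
  (3,5): δ = 88.38°  ·
  (4,5): δ = 138.95°  ·
antipodal pairs: 3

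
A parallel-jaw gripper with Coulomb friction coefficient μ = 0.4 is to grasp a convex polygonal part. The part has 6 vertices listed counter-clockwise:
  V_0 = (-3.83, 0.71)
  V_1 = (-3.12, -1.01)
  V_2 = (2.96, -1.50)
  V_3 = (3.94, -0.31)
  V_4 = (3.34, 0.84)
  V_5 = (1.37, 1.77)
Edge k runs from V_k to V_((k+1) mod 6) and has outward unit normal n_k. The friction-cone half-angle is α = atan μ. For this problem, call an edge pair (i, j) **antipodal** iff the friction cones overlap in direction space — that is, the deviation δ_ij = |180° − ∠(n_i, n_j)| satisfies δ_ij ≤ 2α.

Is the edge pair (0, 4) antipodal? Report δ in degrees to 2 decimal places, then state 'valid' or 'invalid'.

α = atan 0.4 = 21.80°;  2α = 43.60°
edge 0: e_0 = (+0.71, -1.72);  n_0 = (-0.9243, -0.3816)
edge 4: e_4 = (-1.97, +0.93);  n_4 = (+0.4269, +0.9043)
∠(n_0, n_4) = 137.70°
δ = |180° − 137.70°| = 42.30°
42.30° ≤ 2α = 43.60°  →  valid

δ = 42.30°, valid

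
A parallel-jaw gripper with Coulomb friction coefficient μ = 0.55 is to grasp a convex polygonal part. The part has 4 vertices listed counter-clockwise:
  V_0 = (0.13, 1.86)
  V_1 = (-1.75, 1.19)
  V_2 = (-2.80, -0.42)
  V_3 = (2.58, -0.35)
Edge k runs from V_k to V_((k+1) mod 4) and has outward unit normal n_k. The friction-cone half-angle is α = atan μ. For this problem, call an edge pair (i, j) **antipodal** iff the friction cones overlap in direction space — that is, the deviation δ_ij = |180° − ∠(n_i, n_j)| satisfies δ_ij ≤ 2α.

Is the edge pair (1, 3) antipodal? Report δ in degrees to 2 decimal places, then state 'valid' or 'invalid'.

α = atan 0.55 = 28.81°;  2α = 57.62°
edge 1: e_1 = (-1.05, -1.61);  n_1 = (-0.8376, +0.5463)
edge 3: e_3 = (-2.45, +2.21);  n_3 = (+0.6698, +0.7425)
∠(n_1, n_3) = 98.94°
δ = |180° − 98.94°| = 81.06°
81.06° > 2α = 57.62°  →  invalid

δ = 81.06°, invalid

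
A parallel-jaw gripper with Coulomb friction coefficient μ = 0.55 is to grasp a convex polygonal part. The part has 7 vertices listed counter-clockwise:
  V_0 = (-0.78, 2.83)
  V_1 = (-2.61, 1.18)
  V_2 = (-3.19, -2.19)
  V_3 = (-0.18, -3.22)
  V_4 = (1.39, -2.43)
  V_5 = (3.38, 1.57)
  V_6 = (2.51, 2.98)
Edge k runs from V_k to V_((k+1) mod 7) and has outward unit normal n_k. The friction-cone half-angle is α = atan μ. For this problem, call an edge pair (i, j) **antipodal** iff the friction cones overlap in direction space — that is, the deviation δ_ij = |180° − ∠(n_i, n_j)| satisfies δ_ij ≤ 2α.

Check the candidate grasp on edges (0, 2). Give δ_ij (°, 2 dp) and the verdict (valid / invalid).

α = atan 0.55 = 28.81°;  2α = 57.62°
edge 0: e_0 = (-1.83, -1.65);  n_0 = (-0.6696, +0.7427)
edge 2: e_2 = (+3.01, -1.03);  n_2 = (-0.3238, -0.9461)
∠(n_0, n_2) = 119.07°
δ = |180° − 119.07°| = 60.93°
60.93° > 2α = 57.62°  →  invalid

δ = 60.93°, invalid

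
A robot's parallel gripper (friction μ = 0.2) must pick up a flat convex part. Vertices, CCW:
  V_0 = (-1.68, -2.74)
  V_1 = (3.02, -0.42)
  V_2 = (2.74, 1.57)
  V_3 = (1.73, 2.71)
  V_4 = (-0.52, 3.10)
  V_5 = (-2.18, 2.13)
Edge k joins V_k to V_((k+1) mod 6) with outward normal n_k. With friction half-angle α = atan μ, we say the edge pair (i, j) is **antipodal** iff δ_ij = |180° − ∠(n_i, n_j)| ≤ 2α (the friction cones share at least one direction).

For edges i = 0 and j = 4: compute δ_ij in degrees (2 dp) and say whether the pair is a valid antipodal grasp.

α = atan 0.2 = 11.31°;  2α = 22.62°
edge 0: e_0 = (+4.70, +2.32);  n_0 = (+0.4426, -0.8967)
edge 4: e_4 = (-1.66, -0.97);  n_4 = (-0.5045, +0.8634)
∠(n_0, n_4) = 175.97°
δ = |180° − 175.97°| = 4.03°
4.03° ≤ 2α = 22.62°  →  valid

δ = 4.03°, valid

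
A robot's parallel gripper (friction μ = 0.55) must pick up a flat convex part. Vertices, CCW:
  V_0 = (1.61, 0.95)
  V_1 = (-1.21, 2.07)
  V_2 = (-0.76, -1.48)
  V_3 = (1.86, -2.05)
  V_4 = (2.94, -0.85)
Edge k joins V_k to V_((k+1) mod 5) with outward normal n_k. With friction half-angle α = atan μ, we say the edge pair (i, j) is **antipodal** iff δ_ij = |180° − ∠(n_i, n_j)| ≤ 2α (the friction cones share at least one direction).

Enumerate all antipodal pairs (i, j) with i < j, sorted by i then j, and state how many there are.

α = atan 0.55 = 28.81°;  2α = 57.62°
n_0 = (+0.3691, +0.9294)
n_1 = (-0.9921, -0.1258)
n_2 = (-0.2126, -0.9771)
n_3 = (+0.7433, -0.6690)
n_4 = (+0.8043, +0.5943)
  (0,1): δ = 61.11°  ·
  (0,2): δ = 9.39°  ✓
  (0,3): δ = 69.67°  ·
  (0,4): δ = 148.12°  ·
  (1,2): δ = 109.50°  ·
  (1,3): δ = 49.21°  ✓
  (1,4): δ = 29.24°  ✓
  (2,3): δ = 119.71°  ·
  (2,4): δ = 41.27°  ✓
  (3,4): δ = 101.55°  ·
antipodal pairs: 4

count = 4; pairs: (0,2), (1,3), (1,4), (2,4)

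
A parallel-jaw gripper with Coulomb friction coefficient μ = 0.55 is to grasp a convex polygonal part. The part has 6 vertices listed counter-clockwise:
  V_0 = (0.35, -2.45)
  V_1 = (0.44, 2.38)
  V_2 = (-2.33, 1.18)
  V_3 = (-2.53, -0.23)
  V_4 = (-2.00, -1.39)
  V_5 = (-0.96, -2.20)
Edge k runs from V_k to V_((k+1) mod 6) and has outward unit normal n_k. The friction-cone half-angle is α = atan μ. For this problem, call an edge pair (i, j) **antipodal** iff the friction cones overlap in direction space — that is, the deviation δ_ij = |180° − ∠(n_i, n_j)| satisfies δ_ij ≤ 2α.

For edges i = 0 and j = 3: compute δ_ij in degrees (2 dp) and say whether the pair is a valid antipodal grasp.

δ = 25.62°, valid

α = atan 0.55 = 28.81°;  2α = 57.62°
edge 0: e_0 = (+0.09, +4.83);  n_0 = (+0.9998, -0.0186)
edge 3: e_3 = (+0.53, -1.16);  n_3 = (-0.9096, -0.4156)
∠(n_0, n_3) = 154.38°
δ = |180° − 154.38°| = 25.62°
25.62° ≤ 2α = 57.62°  →  valid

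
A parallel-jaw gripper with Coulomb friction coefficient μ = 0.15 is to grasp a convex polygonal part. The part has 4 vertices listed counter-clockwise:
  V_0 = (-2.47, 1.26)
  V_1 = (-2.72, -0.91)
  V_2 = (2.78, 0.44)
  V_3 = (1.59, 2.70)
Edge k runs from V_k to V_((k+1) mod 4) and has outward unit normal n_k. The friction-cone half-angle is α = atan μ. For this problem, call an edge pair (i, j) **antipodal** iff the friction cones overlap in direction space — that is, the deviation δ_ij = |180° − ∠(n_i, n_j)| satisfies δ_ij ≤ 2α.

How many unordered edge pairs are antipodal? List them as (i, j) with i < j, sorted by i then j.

α = atan 0.15 = 8.53°;  2α = 17.06°
n_0 = (-0.9934, +0.1145)
n_1 = (+0.2384, -0.9712)
n_2 = (+0.8848, +0.4659)
n_3 = (-0.3343, +0.9425)
  (0,1): δ = 69.64°  ·
  (0,2): δ = 34.34°  ·
  (0,3): δ = 116.10°  ·
  (1,2): δ = 76.02°  ·
  (1,3): δ = 5.74°  ✓
  (2,3): δ = 98.24°  ·
antipodal pairs: 1

count = 1; pairs: (1,3)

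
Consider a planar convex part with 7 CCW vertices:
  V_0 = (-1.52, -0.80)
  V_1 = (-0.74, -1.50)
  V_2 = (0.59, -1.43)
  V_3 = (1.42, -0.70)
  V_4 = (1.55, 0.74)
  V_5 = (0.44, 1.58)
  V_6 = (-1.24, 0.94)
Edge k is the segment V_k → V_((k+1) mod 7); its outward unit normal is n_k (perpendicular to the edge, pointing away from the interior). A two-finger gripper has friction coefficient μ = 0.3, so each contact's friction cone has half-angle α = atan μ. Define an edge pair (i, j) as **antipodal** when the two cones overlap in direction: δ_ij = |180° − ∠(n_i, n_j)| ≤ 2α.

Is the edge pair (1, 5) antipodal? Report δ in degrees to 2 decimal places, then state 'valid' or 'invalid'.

α = atan 0.3 = 16.70°;  2α = 33.40°
edge 1: e_1 = (+1.33, +0.07);  n_1 = (+0.0526, -0.9986)
edge 5: e_5 = (-1.68, -0.64);  n_5 = (-0.3560, +0.9345)
∠(n_1, n_5) = 162.16°
δ = |180° − 162.16°| = 17.84°
17.84° ≤ 2α = 33.40°  →  valid

δ = 17.84°, valid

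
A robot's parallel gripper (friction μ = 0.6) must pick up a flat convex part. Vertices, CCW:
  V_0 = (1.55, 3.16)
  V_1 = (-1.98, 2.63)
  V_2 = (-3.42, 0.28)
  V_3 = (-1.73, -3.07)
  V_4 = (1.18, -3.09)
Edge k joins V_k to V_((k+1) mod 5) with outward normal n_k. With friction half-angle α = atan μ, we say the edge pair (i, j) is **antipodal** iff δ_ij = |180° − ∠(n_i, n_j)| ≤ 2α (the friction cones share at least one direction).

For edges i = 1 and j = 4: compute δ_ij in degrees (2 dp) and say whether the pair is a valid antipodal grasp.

δ = 28.11°, valid

α = atan 0.6 = 30.96°;  2α = 61.93°
edge 1: e_1 = (-1.44, -2.35);  n_1 = (-0.8527, +0.5225)
edge 4: e_4 = (+0.37, +6.25);  n_4 = (+0.9983, -0.0591)
∠(n_1, n_4) = 151.89°
δ = |180° − 151.89°| = 28.11°
28.11° ≤ 2α = 61.93°  →  valid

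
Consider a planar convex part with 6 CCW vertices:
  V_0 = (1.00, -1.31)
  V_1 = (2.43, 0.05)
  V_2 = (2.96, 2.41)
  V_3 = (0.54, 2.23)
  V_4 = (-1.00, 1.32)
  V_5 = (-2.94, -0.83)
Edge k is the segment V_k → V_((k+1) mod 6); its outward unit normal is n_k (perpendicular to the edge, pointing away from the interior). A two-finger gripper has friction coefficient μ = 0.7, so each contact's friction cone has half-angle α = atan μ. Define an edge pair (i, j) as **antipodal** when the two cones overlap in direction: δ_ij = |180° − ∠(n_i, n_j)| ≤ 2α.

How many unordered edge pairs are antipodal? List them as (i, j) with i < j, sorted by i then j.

count = 8; pairs: (0,2), (0,3), (0,4), (1,3), (1,4), (2,5), (3,5), (4,5)

α = atan 0.7 = 34.99°;  2α = 69.98°
n_0 = (+0.6891, -0.7246)
n_1 = (+0.9757, -0.2191)
n_2 = (-0.0742, +0.9972)
n_3 = (-0.5087, +0.8609)
n_4 = (-0.7424, +0.6699)
n_5 = (-0.1209, -0.9927)
  (0,1): δ = 146.22°  ·
  (0,2): δ = 39.31°  ✓
  (0,3): δ = 12.98°  ✓
  (0,4): δ = 4.38°  ✓
  (0,5): δ = 129.49°  ·
  (1,2): δ = 73.09°  ·
  (1,3): δ = 46.76°  ✓
  (1,4): δ = 29.40°  ✓
  (1,5): δ = 95.71°  ·
  (2,3): δ = 153.67°  ·
  (2,4): δ = 136.31°  ·
  (2,5): δ = 11.20°  ✓
  (3,4): δ = 162.64°  ·
  (3,5): δ = 37.53°  ✓
  (4,5): δ = 54.89°  ✓
antipodal pairs: 8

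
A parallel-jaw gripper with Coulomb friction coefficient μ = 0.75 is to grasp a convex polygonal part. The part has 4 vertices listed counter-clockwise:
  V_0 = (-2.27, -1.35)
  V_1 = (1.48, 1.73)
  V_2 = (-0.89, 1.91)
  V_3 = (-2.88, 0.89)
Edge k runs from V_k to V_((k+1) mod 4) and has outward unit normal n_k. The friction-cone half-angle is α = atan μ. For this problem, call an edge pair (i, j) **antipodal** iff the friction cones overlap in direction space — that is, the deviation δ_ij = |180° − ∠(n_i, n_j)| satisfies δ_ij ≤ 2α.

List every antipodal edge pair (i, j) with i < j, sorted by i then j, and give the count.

count = 4; pairs: (0,1), (0,2), (0,3), (1,3)

α = atan 0.75 = 36.87°;  2α = 73.74°
n_0 = (+0.6347, -0.7728)
n_1 = (+0.0757, +0.9971)
n_2 = (-0.4561, +0.8899)
n_3 = (-0.9649, -0.2628)
  (0,1): δ = 43.74°  ✓
  (0,2): δ = 12.26°  ✓
  (0,3): δ = 65.84°  ✓
  (1,2): δ = 148.52°  ·
  (1,3): δ = 70.42°  ✓
  (2,3): δ = 101.90°  ·
antipodal pairs: 4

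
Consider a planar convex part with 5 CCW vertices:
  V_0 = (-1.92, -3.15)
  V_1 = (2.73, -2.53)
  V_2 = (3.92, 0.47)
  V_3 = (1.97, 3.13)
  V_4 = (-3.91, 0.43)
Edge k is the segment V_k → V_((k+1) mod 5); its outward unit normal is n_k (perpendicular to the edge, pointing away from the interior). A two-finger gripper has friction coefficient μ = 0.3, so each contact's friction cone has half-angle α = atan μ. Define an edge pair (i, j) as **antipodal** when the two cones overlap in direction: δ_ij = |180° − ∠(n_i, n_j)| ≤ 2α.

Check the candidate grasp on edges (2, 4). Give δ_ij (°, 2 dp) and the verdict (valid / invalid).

α = atan 0.3 = 16.70°;  2α = 33.40°
edge 2: e_2 = (-1.95, +2.66);  n_2 = (+0.8065, +0.5912)
edge 4: e_4 = (+1.99, -3.58);  n_4 = (-0.8740, -0.4859)
∠(n_2, n_4) = 172.82°
δ = |180° − 172.82°| = 7.18°
7.18° ≤ 2α = 33.40°  →  valid

δ = 7.18°, valid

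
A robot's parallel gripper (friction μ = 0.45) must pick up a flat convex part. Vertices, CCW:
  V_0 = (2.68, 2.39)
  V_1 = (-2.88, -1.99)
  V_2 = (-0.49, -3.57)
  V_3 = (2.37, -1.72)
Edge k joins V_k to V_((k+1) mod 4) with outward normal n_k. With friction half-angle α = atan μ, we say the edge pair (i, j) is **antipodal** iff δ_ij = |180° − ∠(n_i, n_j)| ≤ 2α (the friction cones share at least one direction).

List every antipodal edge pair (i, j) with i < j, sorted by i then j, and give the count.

α = atan 0.45 = 24.23°;  2α = 48.46°
n_0 = (-0.6188, +0.7855)
n_1 = (-0.5515, -0.8342)
n_2 = (+0.5431, -0.8396)
n_3 = (+0.9972, -0.0752)
  (0,1): δ = 71.70°  ·
  (0,2): δ = 5.33°  ✓
  (0,3): δ = 47.46°  ✓
  (1,2): δ = 113.63°  ·
  (1,3): δ = 60.85°  ·
  (2,3): δ = 127.21°  ·
antipodal pairs: 2

count = 2; pairs: (0,2), (0,3)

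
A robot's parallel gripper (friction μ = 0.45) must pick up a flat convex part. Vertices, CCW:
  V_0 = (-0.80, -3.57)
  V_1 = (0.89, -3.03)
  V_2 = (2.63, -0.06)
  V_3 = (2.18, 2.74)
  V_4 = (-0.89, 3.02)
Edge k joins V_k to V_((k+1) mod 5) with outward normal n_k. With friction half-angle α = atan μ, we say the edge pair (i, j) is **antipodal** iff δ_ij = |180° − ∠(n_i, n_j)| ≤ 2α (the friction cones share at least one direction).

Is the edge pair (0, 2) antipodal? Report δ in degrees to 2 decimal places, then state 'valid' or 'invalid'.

δ = 98.59°, invalid

α = atan 0.45 = 24.23°;  2α = 48.46°
edge 0: e_0 = (+1.69, +0.54);  n_0 = (+0.3044, -0.9526)
edge 2: e_2 = (-0.45, +2.80);  n_2 = (+0.9873, +0.1587)
∠(n_0, n_2) = 81.41°
δ = |180° − 81.41°| = 98.59°
98.59° > 2α = 48.46°  →  invalid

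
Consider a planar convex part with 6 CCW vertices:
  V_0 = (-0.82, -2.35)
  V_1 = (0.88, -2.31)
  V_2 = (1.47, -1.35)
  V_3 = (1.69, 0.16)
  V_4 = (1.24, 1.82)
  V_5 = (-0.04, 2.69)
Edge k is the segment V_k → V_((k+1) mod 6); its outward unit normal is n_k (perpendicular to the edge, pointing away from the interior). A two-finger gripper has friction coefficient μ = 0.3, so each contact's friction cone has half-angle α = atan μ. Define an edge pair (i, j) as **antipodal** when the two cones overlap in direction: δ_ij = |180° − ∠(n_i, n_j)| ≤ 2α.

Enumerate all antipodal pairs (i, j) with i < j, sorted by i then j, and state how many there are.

count = 3; pairs: (1,5), (2,5), (3,5)

α = atan 0.3 = 16.70°;  2α = 33.40°
n_0 = (+0.0235, -0.9997)
n_1 = (+0.8520, -0.5236)
n_2 = (+0.9896, -0.1442)
n_3 = (+0.9652, +0.2616)
n_4 = (+0.5621, +0.8270)
n_5 = (-0.9882, +0.1529)
  (0,1): δ = 122.92°  ·
  (0,2): δ = 99.64°  ·
  (0,3): δ = 76.18°  ·
  (0,4): δ = 35.55°  ·
  (0,5): δ = 79.85°  ·
  (1,2): δ = 156.72°  ·
  (1,3): δ = 133.26°  ·
  (1,4): δ = 92.63°  ·
  (1,5): δ = 22.78°  ✓
  (2,3): δ = 156.54°  ·
  (2,4): δ = 115.91°  ·
  (2,5): δ = 0.51°  ✓
  (3,4): δ = 139.37°  ·
  (3,5): δ = 23.96°  ✓
  (4,5): δ = 64.59°  ·
antipodal pairs: 3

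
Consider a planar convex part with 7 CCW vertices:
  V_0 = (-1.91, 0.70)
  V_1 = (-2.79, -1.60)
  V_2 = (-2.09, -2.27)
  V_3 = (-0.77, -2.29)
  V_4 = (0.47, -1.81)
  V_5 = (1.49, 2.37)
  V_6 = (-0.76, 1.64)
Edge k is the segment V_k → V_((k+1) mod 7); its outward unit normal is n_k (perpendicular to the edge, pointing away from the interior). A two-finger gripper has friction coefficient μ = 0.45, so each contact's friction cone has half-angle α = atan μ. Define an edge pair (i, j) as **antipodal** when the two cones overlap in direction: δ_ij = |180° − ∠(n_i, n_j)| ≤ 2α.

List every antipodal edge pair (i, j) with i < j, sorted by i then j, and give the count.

α = atan 0.45 = 24.23°;  2α = 48.46°
n_0 = (-0.9340, +0.3573)
n_1 = (-0.6915, -0.7224)
n_2 = (-0.0151, -0.9999)
n_3 = (+0.3610, -0.9326)
n_4 = (+0.9715, -0.2371)
n_5 = (-0.3086, +0.9512)
n_6 = (-0.6329, +0.7743)
  (0,1): δ = 112.81°  ·
  (0,2): δ = 69.93°  ·
  (0,3): δ = 47.90°  ✓
  (0,4): δ = 7.22°  ✓
  (0,5): δ = 128.91°  ·
  (0,6): δ = 150.20°  ·
  (1,2): δ = 137.12°  ·
  (1,3): δ = 115.09°  ·
  (1,4): δ = 59.97°  ·
  (1,5): δ = 61.72°  ·
  (1,6): δ = 83.01°  ·
  (2,3): δ = 157.97°  ·
  (2,4): δ = 102.85°  ·
  (2,5): δ = 18.84°  ✓
  (2,6): δ = 40.13°  ✓
  (3,4): δ = 124.87°  ·
  (3,5): δ = 3.19°  ✓
  (3,6): δ = 18.10°  ✓
  (4,5): δ = 58.31°  ·
  (4,6): δ = 37.02°  ✓
  (5,6): δ = 158.71°  ·
antipodal pairs: 7

count = 7; pairs: (0,3), (0,4), (2,5), (2,6), (3,5), (3,6), (4,6)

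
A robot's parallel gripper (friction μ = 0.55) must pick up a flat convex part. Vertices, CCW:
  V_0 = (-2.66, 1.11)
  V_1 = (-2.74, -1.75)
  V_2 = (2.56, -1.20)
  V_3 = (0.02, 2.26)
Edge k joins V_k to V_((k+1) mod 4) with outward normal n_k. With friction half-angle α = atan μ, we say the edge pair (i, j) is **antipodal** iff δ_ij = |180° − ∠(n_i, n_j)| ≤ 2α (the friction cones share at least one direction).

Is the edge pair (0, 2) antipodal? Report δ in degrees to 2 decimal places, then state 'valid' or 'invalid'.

δ = 37.88°, valid

α = atan 0.55 = 28.81°;  2α = 57.62°
edge 0: e_0 = (-0.08, -2.86);  n_0 = (-0.9996, +0.0280)
edge 2: e_2 = (-2.54, +3.46);  n_2 = (+0.8061, +0.5918)
∠(n_0, n_2) = 142.12°
δ = |180° − 142.12°| = 37.88°
37.88° ≤ 2α = 57.62°  →  valid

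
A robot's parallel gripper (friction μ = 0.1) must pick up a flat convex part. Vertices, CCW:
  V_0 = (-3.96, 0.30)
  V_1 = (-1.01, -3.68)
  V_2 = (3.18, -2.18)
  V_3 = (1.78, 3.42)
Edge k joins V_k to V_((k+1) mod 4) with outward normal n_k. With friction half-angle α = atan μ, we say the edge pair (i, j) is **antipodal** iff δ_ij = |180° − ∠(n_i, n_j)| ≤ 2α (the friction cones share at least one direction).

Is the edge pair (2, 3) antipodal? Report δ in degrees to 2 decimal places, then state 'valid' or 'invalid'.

δ = 75.51°, invalid

α = atan 0.1 = 5.71°;  2α = 11.42°
edge 2: e_2 = (-1.40, +5.60);  n_2 = (+0.9701, +0.2425)
edge 3: e_3 = (-5.74, -3.12);  n_3 = (-0.4776, +0.8786)
∠(n_2, n_3) = 104.49°
δ = |180° − 104.49°| = 75.51°
75.51° > 2α = 11.42°  →  invalid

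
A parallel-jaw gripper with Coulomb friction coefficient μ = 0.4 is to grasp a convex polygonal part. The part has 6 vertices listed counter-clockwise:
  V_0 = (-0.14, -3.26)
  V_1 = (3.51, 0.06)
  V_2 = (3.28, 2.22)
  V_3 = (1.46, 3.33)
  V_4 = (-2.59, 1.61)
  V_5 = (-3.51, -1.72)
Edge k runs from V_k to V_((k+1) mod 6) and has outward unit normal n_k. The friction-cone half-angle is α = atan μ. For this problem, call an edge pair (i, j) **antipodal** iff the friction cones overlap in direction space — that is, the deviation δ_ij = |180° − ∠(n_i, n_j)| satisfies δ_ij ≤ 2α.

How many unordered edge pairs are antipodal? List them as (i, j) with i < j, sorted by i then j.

count = 4; pairs: (0,3), (0,4), (1,4), (2,5)

α = atan 0.4 = 21.80°;  2α = 43.60°
n_0 = (+0.6729, -0.7398)
n_1 = (+0.9944, +0.1059)
n_2 = (+0.5207, +0.8537)
n_3 = (-0.3909, +0.9204)
n_4 = (-0.9639, +0.2663)
n_5 = (-0.4156, -0.9095)
  (0,1): δ = 126.21°  ·
  (0,2): δ = 73.67°  ·
  (0,3): δ = 19.28°  ✓
  (0,4): δ = 32.27°  ✓
  (0,5): δ = 113.15°  ·
  (1,2): δ = 127.46°  ·
  (1,3): δ = 73.07°  ·
  (1,4): δ = 21.52°  ✓
  (1,5): δ = 59.36°  ·
  (2,3): δ = 125.61°  ·
  (2,4): δ = 74.07°  ·
  (2,5): δ = 6.82°  ✓
  (3,4): δ = 128.45°  ·
  (3,5): δ = 47.57°  ·
  (4,5): δ = 99.11°  ·
antipodal pairs: 4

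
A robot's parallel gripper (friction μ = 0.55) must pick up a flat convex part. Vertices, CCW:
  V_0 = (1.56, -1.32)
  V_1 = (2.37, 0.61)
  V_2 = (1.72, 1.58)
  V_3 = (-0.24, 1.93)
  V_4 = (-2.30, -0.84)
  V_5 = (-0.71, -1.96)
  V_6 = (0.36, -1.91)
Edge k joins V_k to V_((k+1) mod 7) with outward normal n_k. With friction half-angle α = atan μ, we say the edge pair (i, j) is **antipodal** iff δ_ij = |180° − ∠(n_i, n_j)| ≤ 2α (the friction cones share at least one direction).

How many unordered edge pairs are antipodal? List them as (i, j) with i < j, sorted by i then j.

α = atan 0.55 = 28.81°;  2α = 57.62°
n_0 = (+0.9221, -0.3870)
n_1 = (+0.8307, +0.5567)
n_2 = (+0.1758, +0.9844)
n_3 = (-0.8024, +0.5968)
n_4 = (-0.5759, -0.8175)
n_5 = (+0.0467, -0.9989)
n_6 = (+0.4412, -0.8974)
  (0,1): δ = 123.41°  ·
  (0,2): δ = 77.36°  ·
  (0,3): δ = 13.87°  ✓
  (0,4): δ = 77.61°  ·
  (0,5): δ = 115.44°  ·
  (0,6): δ = 138.95°  ·
  (1,2): δ = 133.95°  ·
  (1,3): δ = 70.46°  ·
  (1,4): δ = 21.01°  ✓
  (1,5): δ = 58.85°  ·
  (1,6): δ = 82.36°  ·
  (2,3): δ = 116.51°  ·
  (2,4): δ = 25.04°  ✓
  (2,5): δ = 12.80°  ✓
  (2,6): δ = 36.31°  ✓
  (3,4): δ = 88.52°  ·
  (3,5): δ = 50.69°  ✓
  (3,6): δ = 27.18°  ✓
  (4,5): δ = 142.16°  ·
  (4,6): δ = 118.66°  ·
  (5,6): δ = 156.49°  ·
antipodal pairs: 7

count = 7; pairs: (0,3), (1,4), (2,4), (2,5), (2,6), (3,5), (3,6)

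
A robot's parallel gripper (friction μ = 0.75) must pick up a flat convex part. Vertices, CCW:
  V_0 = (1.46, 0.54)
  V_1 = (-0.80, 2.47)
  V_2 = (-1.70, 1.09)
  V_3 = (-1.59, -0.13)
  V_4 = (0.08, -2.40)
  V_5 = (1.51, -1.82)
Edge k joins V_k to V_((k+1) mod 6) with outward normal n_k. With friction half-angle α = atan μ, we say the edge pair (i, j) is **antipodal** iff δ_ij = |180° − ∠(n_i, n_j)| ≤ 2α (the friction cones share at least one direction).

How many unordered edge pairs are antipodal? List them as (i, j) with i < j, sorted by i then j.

α = atan 0.75 = 36.87°;  2α = 73.74°
n_0 = (+0.6494, +0.7604)
n_1 = (-0.8376, +0.5463)
n_2 = (-0.9960, -0.0898)
n_3 = (-0.8055, -0.5926)
n_4 = (+0.3759, -0.9267)
n_5 = (+0.9998, +0.0212)
  (0,1): δ = 82.61°  ·
  (0,2): δ = 44.35°  ✓
  (0,3): δ = 13.16°  ✓
  (0,4): δ = 62.57°  ✓
  (0,5): δ = 131.71°  ·
  (1,2): δ = 141.74°  ·
  (1,3): δ = 110.55°  ·
  (1,4): δ = 34.81°  ✓
  (1,5): δ = 34.33°  ✓
  (2,3): δ = 148.81°  ·
  (2,4): δ = 73.07°  ✓
  (2,5): δ = 3.94°  ✓
  (3,4): δ = 104.26°  ·
  (3,5): δ = 35.13°  ✓
  (4,5): δ = 110.86°  ·
antipodal pairs: 8

count = 8; pairs: (0,2), (0,3), (0,4), (1,4), (1,5), (2,4), (2,5), (3,5)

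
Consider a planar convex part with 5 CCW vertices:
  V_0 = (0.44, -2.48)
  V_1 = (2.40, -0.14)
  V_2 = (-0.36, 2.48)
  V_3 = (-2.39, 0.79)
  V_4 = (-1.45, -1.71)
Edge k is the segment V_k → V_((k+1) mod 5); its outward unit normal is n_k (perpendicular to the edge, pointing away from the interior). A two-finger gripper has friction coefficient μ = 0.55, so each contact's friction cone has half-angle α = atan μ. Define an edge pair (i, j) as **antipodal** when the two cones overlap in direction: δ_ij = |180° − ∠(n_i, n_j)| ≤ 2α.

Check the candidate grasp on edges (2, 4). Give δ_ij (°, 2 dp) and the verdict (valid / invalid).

δ = 61.94°, invalid

α = atan 0.55 = 28.81°;  2α = 57.62°
edge 2: e_2 = (-2.03, -1.69);  n_2 = (-0.6398, +0.7685)
edge 4: e_4 = (+1.89, -0.77);  n_4 = (-0.3773, -0.9261)
∠(n_2, n_4) = 118.06°
δ = |180° − 118.06°| = 61.94°
61.94° > 2α = 57.62°  →  invalid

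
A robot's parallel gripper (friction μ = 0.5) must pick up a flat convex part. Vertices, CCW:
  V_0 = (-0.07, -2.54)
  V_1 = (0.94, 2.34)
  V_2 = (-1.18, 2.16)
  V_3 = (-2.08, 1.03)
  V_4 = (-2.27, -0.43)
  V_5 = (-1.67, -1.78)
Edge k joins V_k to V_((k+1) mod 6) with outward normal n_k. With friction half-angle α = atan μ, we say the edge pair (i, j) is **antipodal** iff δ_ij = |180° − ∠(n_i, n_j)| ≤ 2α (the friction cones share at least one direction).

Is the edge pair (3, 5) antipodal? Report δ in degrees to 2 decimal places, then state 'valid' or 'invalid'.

δ = 107.99°, invalid

α = atan 0.5 = 26.57°;  2α = 53.13°
edge 3: e_3 = (-0.19, -1.46);  n_3 = (-0.9916, +0.1290)
edge 5: e_5 = (+1.60, -0.76);  n_5 = (-0.4291, -0.9033)
∠(n_3, n_5) = 72.01°
δ = |180° − 72.01°| = 107.99°
107.99° > 2α = 53.13°  →  invalid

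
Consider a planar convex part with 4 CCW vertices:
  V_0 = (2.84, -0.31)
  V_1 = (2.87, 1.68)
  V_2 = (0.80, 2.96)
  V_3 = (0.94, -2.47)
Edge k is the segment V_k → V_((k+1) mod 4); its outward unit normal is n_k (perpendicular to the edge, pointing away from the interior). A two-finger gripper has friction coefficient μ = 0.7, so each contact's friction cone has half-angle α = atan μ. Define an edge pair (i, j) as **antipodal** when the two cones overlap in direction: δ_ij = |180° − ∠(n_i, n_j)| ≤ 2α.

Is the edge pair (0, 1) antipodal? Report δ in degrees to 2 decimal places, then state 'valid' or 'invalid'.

α = atan 0.7 = 34.99°;  2α = 69.98°
edge 0: e_0 = (+0.03, +1.99);  n_0 = (+0.9999, -0.0151)
edge 1: e_1 = (-2.07, +1.28);  n_1 = (+0.5259, +0.8505)
∠(n_0, n_1) = 59.13°
δ = |180° − 59.13°| = 120.87°
120.87° > 2α = 69.98°  →  invalid

δ = 120.87°, invalid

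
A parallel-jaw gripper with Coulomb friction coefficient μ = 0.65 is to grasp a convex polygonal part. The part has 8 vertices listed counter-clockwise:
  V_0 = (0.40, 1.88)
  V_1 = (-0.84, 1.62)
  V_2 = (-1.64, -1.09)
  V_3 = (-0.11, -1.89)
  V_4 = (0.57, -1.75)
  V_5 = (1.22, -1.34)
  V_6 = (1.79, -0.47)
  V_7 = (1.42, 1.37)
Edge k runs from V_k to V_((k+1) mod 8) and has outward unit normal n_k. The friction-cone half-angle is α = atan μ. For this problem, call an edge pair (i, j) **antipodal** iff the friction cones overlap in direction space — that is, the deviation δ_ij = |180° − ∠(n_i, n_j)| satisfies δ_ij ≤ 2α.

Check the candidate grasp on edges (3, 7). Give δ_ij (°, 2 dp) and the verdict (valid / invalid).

δ = 38.20°, valid

α = atan 0.65 = 33.02°;  2α = 66.05°
edge 3: e_3 = (+0.68, +0.14);  n_3 = (+0.2017, -0.9795)
edge 7: e_7 = (-1.02, +0.51);  n_7 = (+0.4472, +0.8944)
∠(n_3, n_7) = 141.80°
δ = |180° − 141.80°| = 38.20°
38.20° ≤ 2α = 66.05°  →  valid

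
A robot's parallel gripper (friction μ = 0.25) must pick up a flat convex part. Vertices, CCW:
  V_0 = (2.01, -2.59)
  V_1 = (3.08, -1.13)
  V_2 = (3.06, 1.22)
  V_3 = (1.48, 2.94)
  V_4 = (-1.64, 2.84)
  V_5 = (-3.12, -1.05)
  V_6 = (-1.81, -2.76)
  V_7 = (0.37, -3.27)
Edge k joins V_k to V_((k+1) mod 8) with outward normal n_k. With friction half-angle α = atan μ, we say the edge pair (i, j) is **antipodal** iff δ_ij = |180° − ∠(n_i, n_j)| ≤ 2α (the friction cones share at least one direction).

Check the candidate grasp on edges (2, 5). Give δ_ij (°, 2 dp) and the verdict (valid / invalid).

δ = 5.12°, valid

α = atan 0.25 = 14.04°;  2α = 28.07°
edge 2: e_2 = (-1.58, +1.72);  n_2 = (+0.7364, +0.6765)
edge 5: e_5 = (+1.31, -1.71);  n_5 = (-0.7938, -0.6081)
∠(n_2, n_5) = 174.88°
δ = |180° − 174.88°| = 5.12°
5.12° ≤ 2α = 28.07°  →  valid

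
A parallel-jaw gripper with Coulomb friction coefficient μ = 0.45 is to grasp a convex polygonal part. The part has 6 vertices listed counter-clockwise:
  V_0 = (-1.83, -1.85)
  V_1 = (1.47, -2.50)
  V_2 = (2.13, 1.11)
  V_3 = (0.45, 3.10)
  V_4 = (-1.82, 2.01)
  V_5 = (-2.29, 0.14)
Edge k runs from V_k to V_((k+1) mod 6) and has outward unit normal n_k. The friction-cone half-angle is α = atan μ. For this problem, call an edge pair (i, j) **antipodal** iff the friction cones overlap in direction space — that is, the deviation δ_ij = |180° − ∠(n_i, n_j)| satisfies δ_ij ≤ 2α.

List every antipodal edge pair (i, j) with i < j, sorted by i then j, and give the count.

α = atan 0.45 = 24.23°;  2α = 48.46°
n_0 = (-0.1933, -0.9811)
n_1 = (+0.9837, -0.1798)
n_2 = (+0.7641, +0.6451)
n_3 = (-0.4329, +0.9015)
n_4 = (-0.9698, +0.2438)
n_5 = (-0.9743, -0.2252)
  (0,1): δ = 89.22°  ·
  (0,2): δ = 38.69°  ✓
  (0,3): δ = 36.79°  ✓
  (0,4): δ = 87.03°  ·
  (0,5): δ = 114.16°  ·
  (1,2): δ = 129.47°  ·
  (1,3): δ = 53.99°  ·
  (1,4): δ = 3.75°  ✓
  (1,5): δ = 23.38°  ✓
  (2,3): δ = 104.52°  ·
  (2,4): δ = 54.28°  ·
  (2,5): δ = 27.16°  ✓
  (3,4): δ = 129.76°  ·
  (3,5): δ = 102.63°  ·
  (4,5): δ = 152.88°  ·
antipodal pairs: 5

count = 5; pairs: (0,2), (0,3), (1,4), (1,5), (2,5)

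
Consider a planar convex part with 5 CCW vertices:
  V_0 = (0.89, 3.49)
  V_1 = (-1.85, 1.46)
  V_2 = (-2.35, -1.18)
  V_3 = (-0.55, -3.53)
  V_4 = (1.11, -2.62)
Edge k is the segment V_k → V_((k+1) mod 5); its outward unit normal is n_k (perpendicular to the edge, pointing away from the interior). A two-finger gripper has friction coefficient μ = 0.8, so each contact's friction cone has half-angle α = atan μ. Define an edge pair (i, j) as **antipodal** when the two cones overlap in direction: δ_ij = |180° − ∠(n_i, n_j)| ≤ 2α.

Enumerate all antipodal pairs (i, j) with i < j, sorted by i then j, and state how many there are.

count = 5; pairs: (0,3), (0,4), (1,3), (1,4), (2,4)

α = atan 0.8 = 38.66°;  2α = 77.32°
n_0 = (-0.5953, +0.8035)
n_1 = (-0.9825, +0.1861)
n_2 = (-0.7939, -0.6081)
n_3 = (+0.4807, -0.8769)
n_4 = (+0.9994, +0.0360)
  (0,1): δ = 137.26°  ·
  (0,2): δ = 89.08°  ·
  (0,3): δ = 7.80°  ✓
  (0,4): δ = 55.53°  ✓
  (1,2): δ = 131.82°  ·
  (1,3): δ = 50.54°  ✓
  (1,4): δ = 12.79°  ✓
  (2,3): δ = 98.72°  ·
  (2,4): δ = 35.39°  ✓
  (3,4): δ = 116.67°  ·
antipodal pairs: 5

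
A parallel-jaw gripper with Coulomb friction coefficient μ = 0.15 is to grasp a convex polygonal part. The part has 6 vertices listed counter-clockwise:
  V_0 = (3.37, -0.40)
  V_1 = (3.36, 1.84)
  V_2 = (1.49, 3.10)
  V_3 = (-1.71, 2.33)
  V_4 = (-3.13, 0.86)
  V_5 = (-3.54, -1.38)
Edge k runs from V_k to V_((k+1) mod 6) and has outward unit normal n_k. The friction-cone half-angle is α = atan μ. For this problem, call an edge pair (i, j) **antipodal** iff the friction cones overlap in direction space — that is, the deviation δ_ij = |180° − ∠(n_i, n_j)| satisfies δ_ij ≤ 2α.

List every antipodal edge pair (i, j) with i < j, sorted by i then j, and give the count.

α = atan 0.15 = 8.53°;  2α = 17.06°
n_0 = (+1.0000, +0.0045)
n_1 = (+0.5588, +0.8293)
n_2 = (-0.2339, +0.9722)
n_3 = (-0.7192, +0.6948)
n_4 = (-0.9837, +0.1800)
n_5 = (+0.1404, -0.9901)
  (0,1): δ = 124.23°  ·
  (0,2): δ = 76.73°  ·
  (0,3): δ = 44.26°  ·
  (0,4): δ = 10.63°  ✓
  (0,5): δ = 97.82°  ·
  (1,2): δ = 132.50°  ·
  (1,3): δ = 100.04°  ·
  (1,4): δ = 66.40°  ·
  (1,5): δ = 42.04°  ·
  (2,3): δ = 147.54°  ·
  (2,4): δ = 113.90°  ·
  (2,5): δ = 5.46°  ✓
  (3,4): δ = 146.36°  ·
  (3,5): δ = 37.92°  ·
  (4,5): δ = 71.56°  ·
antipodal pairs: 2

count = 2; pairs: (0,4), (2,5)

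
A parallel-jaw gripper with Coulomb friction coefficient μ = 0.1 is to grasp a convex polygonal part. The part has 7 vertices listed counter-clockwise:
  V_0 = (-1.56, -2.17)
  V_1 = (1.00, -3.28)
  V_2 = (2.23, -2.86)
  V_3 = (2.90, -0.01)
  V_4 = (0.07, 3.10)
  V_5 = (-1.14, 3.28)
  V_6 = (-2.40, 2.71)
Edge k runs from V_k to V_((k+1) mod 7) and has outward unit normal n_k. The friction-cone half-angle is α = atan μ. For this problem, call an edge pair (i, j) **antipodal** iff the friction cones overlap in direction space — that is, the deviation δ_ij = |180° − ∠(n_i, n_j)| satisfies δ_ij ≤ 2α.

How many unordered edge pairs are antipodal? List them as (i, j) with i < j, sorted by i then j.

count = 1; pairs: (1,5)

α = atan 0.1 = 5.71°;  2α = 11.42°
n_0 = (-0.3978, -0.9175)
n_1 = (+0.3231, -0.9463)
n_2 = (+0.9735, -0.2288)
n_3 = (+0.7396, +0.6730)
n_4 = (+0.1471, +0.9891)
n_5 = (-0.4122, +0.9111)
n_6 = (-0.9855, -0.1696)
  (0,1): δ = 137.71°  ·
  (0,2): δ = 79.79°  ·
  (0,3): δ = 24.26°  ·
  (0,4): δ = 14.98°  ·
  (0,5): δ = 47.78°  ·
  (0,6): δ = 123.21°  ·
  (1,2): δ = 122.08°  ·
  (1,3): δ = 66.55°  ·
  (1,4): δ = 27.31°  ·
  (1,5): δ = 5.49°  ✓
  (1,6): δ = 80.91°  ·
  (2,3): δ = 124.47°  ·
  (2,4): δ = 85.23°  ·
  (2,5): δ = 52.43°  ·
  (2,6): δ = 23.00°  ·
  (3,4): δ = 140.76°  ·
  (3,5): δ = 107.96°  ·
  (3,6): δ = 32.53°  ·
  (4,5): δ = 147.20°  ·
  (4,6): δ = 71.77°  ·
  (5,6): δ = 104.57°  ·
antipodal pairs: 1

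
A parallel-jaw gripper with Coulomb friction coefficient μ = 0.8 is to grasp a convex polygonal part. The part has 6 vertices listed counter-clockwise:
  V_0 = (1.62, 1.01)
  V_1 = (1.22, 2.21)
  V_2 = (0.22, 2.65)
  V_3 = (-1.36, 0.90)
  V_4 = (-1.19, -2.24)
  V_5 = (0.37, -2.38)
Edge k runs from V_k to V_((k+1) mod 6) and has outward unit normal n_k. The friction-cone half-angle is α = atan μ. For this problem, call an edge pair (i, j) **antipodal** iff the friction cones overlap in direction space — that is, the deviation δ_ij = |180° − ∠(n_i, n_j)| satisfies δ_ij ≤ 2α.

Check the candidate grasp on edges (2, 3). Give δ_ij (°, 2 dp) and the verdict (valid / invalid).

α = atan 0.8 = 38.66°;  2α = 77.32°
edge 2: e_2 = (-1.58, -1.75);  n_2 = (-0.7422, +0.6701)
edge 3: e_3 = (+0.17, -3.14);  n_3 = (-0.9985, -0.0541)
∠(n_2, n_3) = 45.18°
δ = |180° − 45.18°| = 134.82°
134.82° > 2α = 77.32°  →  invalid

δ = 134.82°, invalid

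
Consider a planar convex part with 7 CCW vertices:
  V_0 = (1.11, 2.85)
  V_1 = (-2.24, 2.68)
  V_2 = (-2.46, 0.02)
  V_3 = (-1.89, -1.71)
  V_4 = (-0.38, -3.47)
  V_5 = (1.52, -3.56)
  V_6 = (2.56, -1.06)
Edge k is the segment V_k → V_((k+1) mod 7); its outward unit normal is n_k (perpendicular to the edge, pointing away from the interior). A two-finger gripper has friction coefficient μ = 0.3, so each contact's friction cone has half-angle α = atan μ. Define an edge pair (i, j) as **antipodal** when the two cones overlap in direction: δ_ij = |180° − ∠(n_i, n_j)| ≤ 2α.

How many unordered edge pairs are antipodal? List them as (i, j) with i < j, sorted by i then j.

count = 5; pairs: (0,4), (1,5), (1,6), (2,6), (3,6)

α = atan 0.3 = 16.70°;  2α = 33.40°
n_0 = (-0.0507, +0.9987)
n_1 = (-0.9966, +0.0824)
n_2 = (-0.9498, -0.3129)
n_3 = (-0.7590, -0.6511)
n_4 = (-0.0473, -0.9989)
n_5 = (+0.9233, -0.3841)
n_6 = (+0.9376, +0.3477)
  (0,1): δ = 97.63°  ·
  (0,2): δ = 74.67°  ·
  (0,3): δ = 52.28°  ·
  (0,4): δ = 5.62°  ✓
  (0,5): δ = 64.51°  ·
  (0,6): δ = 107.44°  ·
  (1,2): δ = 157.04°  ·
  (1,3): δ = 134.64°  ·
  (1,4): δ = 87.98°  ·
  (1,5): δ = 17.86°  ✓
  (1,6): δ = 25.07°  ✓
  (2,3): δ = 157.61°  ·
  (2,4): δ = 110.95°  ·
  (2,5): δ = 40.82°  ·
  (2,6): δ = 2.11°  ✓
  (3,4): δ = 133.34°  ·
  (3,5): δ = 63.22°  ·
  (3,6): δ = 20.28°  ✓
  (4,5): δ = 109.88°  ·
  (4,6): δ = 66.94°  ·
  (5,6): δ = 137.07°  ·
antipodal pairs: 5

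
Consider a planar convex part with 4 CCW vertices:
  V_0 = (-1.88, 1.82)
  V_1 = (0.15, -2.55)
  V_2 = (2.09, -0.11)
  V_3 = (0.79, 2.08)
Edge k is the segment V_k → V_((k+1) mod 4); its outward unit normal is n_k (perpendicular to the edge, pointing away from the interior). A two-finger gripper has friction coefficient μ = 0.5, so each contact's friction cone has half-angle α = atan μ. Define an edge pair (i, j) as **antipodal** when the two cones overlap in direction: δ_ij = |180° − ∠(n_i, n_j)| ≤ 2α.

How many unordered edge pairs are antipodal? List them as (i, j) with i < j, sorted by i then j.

count = 2; pairs: (0,2), (1,3)

α = atan 0.5 = 26.57°;  2α = 53.13°
n_0 = (-0.9069, -0.4213)
n_1 = (+0.7827, -0.6223)
n_2 = (+0.8599, +0.5104)
n_3 = (-0.0969, +0.9953)
  (0,1): δ = 63.40°  ·
  (0,2): δ = 5.78°  ✓
  (0,3): δ = 70.65°  ·
  (1,2): δ = 110.82°  ·
  (1,3): δ = 45.95°  ✓
  (2,3): δ = 115.13°  ·
antipodal pairs: 2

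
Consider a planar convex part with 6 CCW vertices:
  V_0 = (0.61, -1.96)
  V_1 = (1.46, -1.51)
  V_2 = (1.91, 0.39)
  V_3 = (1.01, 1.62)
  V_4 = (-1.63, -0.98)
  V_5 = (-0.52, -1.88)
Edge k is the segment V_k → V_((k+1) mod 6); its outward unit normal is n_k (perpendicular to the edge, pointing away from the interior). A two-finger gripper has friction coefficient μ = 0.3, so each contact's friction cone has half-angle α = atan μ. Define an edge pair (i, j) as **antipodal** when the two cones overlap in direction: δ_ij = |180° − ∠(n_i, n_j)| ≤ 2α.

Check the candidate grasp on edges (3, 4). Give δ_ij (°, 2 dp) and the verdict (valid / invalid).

δ = 83.60°, invalid

α = atan 0.3 = 16.70°;  2α = 33.40°
edge 3: e_3 = (-2.64, -2.60);  n_3 = (-0.7017, +0.7125)
edge 4: e_4 = (+1.11, -0.90);  n_4 = (-0.6298, -0.7768)
∠(n_3, n_4) = 96.40°
δ = |180° − 96.40°| = 83.60°
83.60° > 2α = 33.40°  →  invalid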